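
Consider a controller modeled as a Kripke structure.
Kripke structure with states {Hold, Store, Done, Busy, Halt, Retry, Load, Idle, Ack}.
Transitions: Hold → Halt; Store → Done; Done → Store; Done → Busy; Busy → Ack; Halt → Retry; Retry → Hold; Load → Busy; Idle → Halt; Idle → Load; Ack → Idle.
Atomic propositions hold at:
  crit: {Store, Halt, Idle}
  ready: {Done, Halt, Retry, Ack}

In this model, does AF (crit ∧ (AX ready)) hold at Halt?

Yes

Sat(AX ready) = {s : every successor in {Done, Halt, Retry, Ack}} = {Hold, Store, Busy, Halt}
Sat(crit ∧ (AX ready)) = {Store, Halt}
AF (crit ∧ (AX ready)): least fixpoint, start Z0 = {Store, Halt}, add states with every successor in Z. Z1 = {Hold, Store, Halt}; Z2 = {Hold, Store, Halt, Retry}; fixed.
Sat(AF (crit ∧ (AX ready))) = {Hold, Store, Halt, Retry}
Halt ∈ Sat(AF (crit ∧ (AX ready))) = {Hold, Store, Halt, Retry}, so the formula holds at Halt.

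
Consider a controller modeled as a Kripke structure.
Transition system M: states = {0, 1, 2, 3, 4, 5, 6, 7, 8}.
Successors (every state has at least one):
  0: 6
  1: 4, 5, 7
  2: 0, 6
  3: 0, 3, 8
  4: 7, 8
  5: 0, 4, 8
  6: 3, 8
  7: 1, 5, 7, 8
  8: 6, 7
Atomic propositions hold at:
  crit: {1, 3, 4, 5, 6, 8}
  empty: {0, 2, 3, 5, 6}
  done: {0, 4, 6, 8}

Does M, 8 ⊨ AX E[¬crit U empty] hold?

Sat(¬crit) = {0, 2, 7}
E[¬crit U empty]: least fixpoint, start Z0 = Sat(empty) = {0, 2, 3, 5, 6}, add states in Sat(¬crit) with some successor in Z. Z1 = {0, 2, 3, 5, 6, 7}; fixed.
Sat(E[¬crit U empty]) = {0, 2, 3, 5, 6, 7}
Sat(AX E[¬crit U empty]) = {s : every successor in {0, 2, 3, 5, 6, 7}} = {0, 2, 8}
8 ∈ Sat(AX E[¬crit U empty]) = {0, 2, 8}, so the formula holds at 8.

Yes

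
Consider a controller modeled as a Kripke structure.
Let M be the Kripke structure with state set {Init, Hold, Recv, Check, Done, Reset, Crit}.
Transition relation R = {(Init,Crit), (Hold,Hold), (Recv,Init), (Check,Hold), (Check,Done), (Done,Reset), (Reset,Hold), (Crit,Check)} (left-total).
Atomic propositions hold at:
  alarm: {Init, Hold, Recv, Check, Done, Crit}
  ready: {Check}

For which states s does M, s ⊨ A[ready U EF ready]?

{Init, Recv, Check, Crit}

EF ready: least fixpoint, start Z0 = {Check}, add states with some successor in Z. Z1 = {Check, Crit}; Z2 = {Init, Check, Crit}; Z3 = {Init, Recv, Check, Crit}; fixed.
Sat(EF ready) = {Init, Recv, Check, Crit}
A[ready U EF ready]: least fixpoint, start Z0 = Sat(EF ready) = {Init, Recv, Check, Crit}, add states in Sat(ready) with every successor in Z. Already a fixed point.
Sat(A[ready U EF ready]) = {Init, Recv, Check, Crit}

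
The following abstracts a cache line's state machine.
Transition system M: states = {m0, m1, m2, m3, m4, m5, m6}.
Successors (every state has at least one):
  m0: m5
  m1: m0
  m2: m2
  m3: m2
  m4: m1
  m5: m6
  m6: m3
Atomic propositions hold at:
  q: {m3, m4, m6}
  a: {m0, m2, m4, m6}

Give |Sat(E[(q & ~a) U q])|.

3

Sat(~a) = {m1, m3, m5}
Sat(q & ~a) = {m3}
E[(q & ~a) U q]: least fixpoint, start Z0 = Sat(q) = {m3, m4, m6}, add states in Sat(q & ~a) with some successor in Z. Already a fixed point.
Sat(E[(q & ~a) U q]) = {m3, m4, m6}
|Sat(E[(q & ~a) U q])| = |{m3, m4, m6}| = 3.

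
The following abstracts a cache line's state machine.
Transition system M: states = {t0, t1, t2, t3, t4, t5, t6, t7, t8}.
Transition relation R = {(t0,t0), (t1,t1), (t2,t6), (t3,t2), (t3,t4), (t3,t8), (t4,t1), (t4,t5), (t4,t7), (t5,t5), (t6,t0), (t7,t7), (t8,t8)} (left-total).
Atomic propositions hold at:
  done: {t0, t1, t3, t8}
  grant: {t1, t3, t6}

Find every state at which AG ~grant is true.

Sat(~grant) = {t0, t2, t4, t5, t7, t8}
AG ~grant: greatest fixpoint, start Z0 = {t0, t2, t4, t5, t7, t8}, keep only states in Sat with every successor in Z. Z1 = {t0, t5, t7, t8}; fixed.
Sat(AG ~grant) = {t0, t5, t7, t8}

{t0, t5, t7, t8}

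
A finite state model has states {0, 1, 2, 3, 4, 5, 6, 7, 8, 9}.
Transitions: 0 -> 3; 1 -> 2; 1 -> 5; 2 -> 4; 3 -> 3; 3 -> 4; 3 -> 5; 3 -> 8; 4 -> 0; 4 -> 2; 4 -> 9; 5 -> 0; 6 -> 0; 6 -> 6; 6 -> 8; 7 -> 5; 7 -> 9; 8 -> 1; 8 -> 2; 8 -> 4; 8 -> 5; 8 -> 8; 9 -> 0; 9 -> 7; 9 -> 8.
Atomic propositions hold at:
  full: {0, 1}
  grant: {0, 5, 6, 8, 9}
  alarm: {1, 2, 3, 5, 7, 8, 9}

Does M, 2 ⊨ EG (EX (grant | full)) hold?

Sat(grant | full) = {0, 1, 5, 6, 8, 9}
Sat(EX (grant | full)) = {s : some successor in {0, 1, 5, 6, 8, 9}} = {1, 3, 4, 5, 6, 7, 8, 9}
EG (EX (grant | full)): greatest fixpoint, start Z0 = {1, 3, 4, 5, 6, 7, 8, 9}, keep only states in Sat with some successor in Z. Z1 = {1, 3, 4, 6, 7, 8, 9}; Z2 = {3, 4, 6, 7, 8, 9}; fixed.
Sat(EG (EX (grant | full))) = {3, 4, 6, 7, 8, 9}
2 ∉ Sat(EG (EX (grant | full))) = {3, 4, 6, 7, 8, 9}, so the formula does not hold at 2.

No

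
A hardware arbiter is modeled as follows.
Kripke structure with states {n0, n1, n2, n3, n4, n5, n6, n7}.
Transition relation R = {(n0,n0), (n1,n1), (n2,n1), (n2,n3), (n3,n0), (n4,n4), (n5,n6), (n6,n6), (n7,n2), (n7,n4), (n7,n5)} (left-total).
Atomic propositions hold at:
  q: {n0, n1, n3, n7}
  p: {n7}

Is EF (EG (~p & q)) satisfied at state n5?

No

Sat(~p) = {n0, n1, n2, n3, n4, n5, n6}
Sat(~p & q) = {n0, n1, n3}
EG (~p & q): greatest fixpoint, start Z0 = {n0, n1, n3}, keep only states in Sat with some successor in Z. Already a fixed point.
Sat(EG (~p & q)) = {n0, n1, n3}
EF (EG (~p & q)): least fixpoint, start Z0 = {n0, n1, n3}, add states with some successor in Z. Z1 = {n0, n1, n2, n3}; Z2 = {n0, n1, n2, n3, n7}; fixed.
Sat(EF (EG (~p & q))) = {n0, n1, n2, n3, n7}
n5 ∉ Sat(EF (EG (~p & q))) = {n0, n1, n2, n3, n7}, so the formula does not hold at n5.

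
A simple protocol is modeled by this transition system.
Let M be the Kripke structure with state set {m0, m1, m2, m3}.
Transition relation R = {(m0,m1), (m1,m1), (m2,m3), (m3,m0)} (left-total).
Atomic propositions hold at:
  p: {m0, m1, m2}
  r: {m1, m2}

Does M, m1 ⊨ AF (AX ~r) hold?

No

Sat(~r) = {m0, m3}
Sat(AX ~r) = {s : every successor in {m0, m3}} = {m2, m3}
AF (AX ~r): least fixpoint, start Z0 = {m2, m3}, add states with every successor in Z. Already a fixed point.
Sat(AF (AX ~r)) = {m2, m3}
m1 ∉ Sat(AF (AX ~r)) = {m2, m3}, so the formula does not hold at m1.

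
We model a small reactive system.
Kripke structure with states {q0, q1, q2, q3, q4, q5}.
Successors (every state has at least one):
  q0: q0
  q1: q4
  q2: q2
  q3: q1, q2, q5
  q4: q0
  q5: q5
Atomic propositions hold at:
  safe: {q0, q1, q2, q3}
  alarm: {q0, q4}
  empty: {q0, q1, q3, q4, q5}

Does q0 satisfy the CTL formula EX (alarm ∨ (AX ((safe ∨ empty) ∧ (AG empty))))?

Sat(safe ∨ empty) = {q0, q1, q2, q3, q4, q5}
AG empty: greatest fixpoint, start Z0 = {q0, q1, q3, q4, q5}, keep only states in Sat with every successor in Z. Z1 = {q0, q1, q4, q5}; fixed.
Sat(AG empty) = {q0, q1, q4, q5}
Sat((safe ∨ empty) ∧ (AG empty)) = {q0, q1, q4, q5}
Sat(AX ((safe ∨ empty) ∧ (AG empty))) = {s : every successor in {q0, q1, q4, q5}} = {q0, q1, q4, q5}
Sat(alarm ∨ (AX ((safe ∨ empty) ∧ (AG empty)))) = {q0, q1, q4, q5}
Sat(EX (alarm ∨ (AX ((safe ∨ empty) ∧ (AG empty))))) = {s : some successor in {q0, q1, q4, q5}} = {q0, q1, q3, q4, q5}
q0 ∈ Sat(EX (alarm ∨ (AX ((safe ∨ empty) ∧ (AG empty))))) = {q0, q1, q3, q4, q5}, so the formula holds at q0.

Yes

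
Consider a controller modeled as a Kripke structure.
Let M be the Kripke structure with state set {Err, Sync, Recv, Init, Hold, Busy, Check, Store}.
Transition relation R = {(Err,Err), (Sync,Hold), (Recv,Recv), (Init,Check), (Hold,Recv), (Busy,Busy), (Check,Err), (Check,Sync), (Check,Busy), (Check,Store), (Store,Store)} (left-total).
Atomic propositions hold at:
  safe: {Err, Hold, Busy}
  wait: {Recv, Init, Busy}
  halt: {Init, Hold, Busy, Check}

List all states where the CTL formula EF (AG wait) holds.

AG wait: greatest fixpoint, start Z0 = {Recv, Init, Busy}, keep only states in Sat with every successor in Z. Z1 = {Recv, Busy}; fixed.
Sat(AG wait) = {Recv, Busy}
EF (AG wait): least fixpoint, start Z0 = {Recv, Busy}, add states with some successor in Z. Z1 = {Recv, Hold, Busy, Check}; Z2 = {Sync, Recv, Init, Hold, Busy, Check}; fixed.
Sat(EF (AG wait)) = {Sync, Recv, Init, Hold, Busy, Check}

{Sync, Recv, Init, Hold, Busy, Check}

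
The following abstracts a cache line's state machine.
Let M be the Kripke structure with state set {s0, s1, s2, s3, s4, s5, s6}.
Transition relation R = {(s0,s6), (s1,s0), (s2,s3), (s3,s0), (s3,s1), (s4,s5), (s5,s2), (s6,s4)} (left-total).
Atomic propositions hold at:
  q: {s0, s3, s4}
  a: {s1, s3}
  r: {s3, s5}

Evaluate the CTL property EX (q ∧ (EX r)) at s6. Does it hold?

Yes

Sat(EX r) = {s : some successor in {s3, s5}} = {s2, s4}
Sat(q ∧ (EX r)) = {s4}
Sat(EX (q ∧ (EX r))) = {s : some successor in {s4}} = {s6}
s6 ∈ Sat(EX (q ∧ (EX r))) = {s6}, so the formula holds at s6.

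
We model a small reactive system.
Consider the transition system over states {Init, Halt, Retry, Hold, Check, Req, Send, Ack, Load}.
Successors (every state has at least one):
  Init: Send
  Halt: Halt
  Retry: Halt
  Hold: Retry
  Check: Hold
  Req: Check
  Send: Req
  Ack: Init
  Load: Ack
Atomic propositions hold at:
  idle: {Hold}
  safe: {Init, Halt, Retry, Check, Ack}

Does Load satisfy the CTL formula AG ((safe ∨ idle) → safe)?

Sat(safe ∨ idle) = {Init, Halt, Retry, Hold, Check, Ack}
Sat((safe ∨ idle) → safe) = {Init, Halt, Retry, Check, Req, Send, Ack, Load}
AG ((safe ∨ idle) → safe): greatest fixpoint, start Z0 = {Init, Halt, Retry, Check, Req, Send, Ack, Load}, keep only states in Sat with every successor in Z. Z1 = {Init, Halt, Retry, Req, Send, Ack, Load}; Z2 = {Init, Halt, Retry, Send, Ack, Load}; Z3 = {Init, Halt, Retry, Ack, Load}; Z4 = {Halt, Retry, Ack, Load}; Z5 = {Halt, Retry, Load}; Z6 = {Halt, Retry}; fixed.
Sat(AG ((safe ∨ idle) → safe)) = {Halt, Retry}
Load ∉ Sat(AG ((safe ∨ idle) → safe)) = {Halt, Retry}, so the formula does not hold at Load.

No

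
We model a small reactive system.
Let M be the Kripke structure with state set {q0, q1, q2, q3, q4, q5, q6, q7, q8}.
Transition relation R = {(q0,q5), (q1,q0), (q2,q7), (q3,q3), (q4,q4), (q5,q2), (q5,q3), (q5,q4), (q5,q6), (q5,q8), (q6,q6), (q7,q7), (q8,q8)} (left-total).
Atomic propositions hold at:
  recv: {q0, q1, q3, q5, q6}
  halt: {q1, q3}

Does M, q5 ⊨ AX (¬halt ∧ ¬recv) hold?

No

Sat(¬halt) = {q0, q2, q4, q5, q6, q7, q8}
Sat(¬recv) = {q2, q4, q7, q8}
Sat(¬halt ∧ ¬recv) = {q2, q4, q7, q8}
Sat(AX (¬halt ∧ ¬recv)) = {s : every successor in {q2, q4, q7, q8}} = {q2, q4, q7, q8}
q5 ∉ Sat(AX (¬halt ∧ ¬recv)) = {q2, q4, q7, q8}, so the formula does not hold at q5.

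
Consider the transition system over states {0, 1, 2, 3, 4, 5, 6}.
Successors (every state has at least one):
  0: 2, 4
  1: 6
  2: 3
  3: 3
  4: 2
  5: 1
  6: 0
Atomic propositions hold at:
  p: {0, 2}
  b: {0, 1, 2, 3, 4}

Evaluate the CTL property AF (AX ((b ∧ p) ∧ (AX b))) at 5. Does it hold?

Yes

Sat(b ∧ p) = {0, 2}
Sat(AX b) = {s : every successor in {0, 1, 2, 3, 4}} = {0, 2, 3, 4, 5, 6}
Sat((b ∧ p) ∧ (AX b)) = {0, 2}
Sat(AX ((b ∧ p) ∧ (AX b))) = {s : every successor in {0, 2}} = {4, 6}
AF (AX ((b ∧ p) ∧ (AX b))): least fixpoint, start Z0 = {4, 6}, add states with every successor in Z. Z1 = {1, 4, 6}; Z2 = {1, 4, 5, 6}; fixed.
Sat(AF (AX ((b ∧ p) ∧ (AX b)))) = {1, 4, 5, 6}
5 ∈ Sat(AF (AX ((b ∧ p) ∧ (AX b)))) = {1, 4, 5, 6}, so the formula holds at 5.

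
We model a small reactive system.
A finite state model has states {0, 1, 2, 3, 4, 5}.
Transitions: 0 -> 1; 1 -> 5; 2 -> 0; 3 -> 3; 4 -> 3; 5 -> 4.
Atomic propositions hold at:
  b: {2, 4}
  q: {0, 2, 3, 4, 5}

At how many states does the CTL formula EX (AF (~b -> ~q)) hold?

Sat(~b) = {0, 1, 3, 5}
Sat(~q) = {1}
Sat(~b -> ~q) = {1, 2, 4}
AF (~b -> ~q): least fixpoint, start Z0 = {1, 2, 4}, add states with every successor in Z. Z1 = {0, 1, 2, 4, 5}; fixed.
Sat(AF (~b -> ~q)) = {0, 1, 2, 4, 5}
Sat(EX (AF (~b -> ~q))) = {s : some successor in {0, 1, 2, 4, 5}} = {0, 1, 2, 5}
|Sat(EX (AF (~b -> ~q)))| = |{0, 1, 2, 5}| = 4.

4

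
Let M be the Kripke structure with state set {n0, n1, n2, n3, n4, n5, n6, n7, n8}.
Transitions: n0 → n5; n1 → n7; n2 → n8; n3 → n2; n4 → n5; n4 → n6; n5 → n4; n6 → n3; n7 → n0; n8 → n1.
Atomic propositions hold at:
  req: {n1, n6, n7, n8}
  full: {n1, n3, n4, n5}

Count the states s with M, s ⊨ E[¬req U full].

5

Sat(¬req) = {n0, n2, n3, n4, n5}
E[¬req U full]: least fixpoint, start Z0 = Sat(full) = {n1, n3, n4, n5}, add states in Sat(¬req) with some successor in Z. Z1 = {n0, n1, n3, n4, n5}; fixed.
Sat(E[¬req U full]) = {n0, n1, n3, n4, n5}
|Sat(E[¬req U full])| = |{n0, n1, n3, n4, n5}| = 5.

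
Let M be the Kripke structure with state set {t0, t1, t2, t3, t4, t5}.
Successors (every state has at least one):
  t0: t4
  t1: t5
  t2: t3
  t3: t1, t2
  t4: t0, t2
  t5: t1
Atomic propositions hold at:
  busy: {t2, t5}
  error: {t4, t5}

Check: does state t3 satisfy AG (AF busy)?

Yes

AF busy: least fixpoint, start Z0 = {t2, t5}, add states with every successor in Z. Z1 = {t1, t2, t5}; Z2 = {t1, t2, t3, t5}; fixed.
Sat(AF busy) = {t1, t2, t3, t5}
AG (AF busy): greatest fixpoint, start Z0 = {t1, t2, t3, t5}, keep only states in Sat with every successor in Z. Already a fixed point.
Sat(AG (AF busy)) = {t1, t2, t3, t5}
t3 ∈ Sat(AG (AF busy)) = {t1, t2, t3, t5}, so the formula holds at t3.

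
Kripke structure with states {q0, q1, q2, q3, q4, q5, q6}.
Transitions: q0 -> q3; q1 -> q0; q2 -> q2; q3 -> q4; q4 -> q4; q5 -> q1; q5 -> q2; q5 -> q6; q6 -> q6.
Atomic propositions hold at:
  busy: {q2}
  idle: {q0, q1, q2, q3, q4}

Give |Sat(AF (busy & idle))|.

Sat(busy & idle) = {q2}
AF (busy & idle): least fixpoint, start Z0 = {q2}, add states with every successor in Z. Already a fixed point.
Sat(AF (busy & idle)) = {q2}
|Sat(AF (busy & idle))| = |{q2}| = 1.

1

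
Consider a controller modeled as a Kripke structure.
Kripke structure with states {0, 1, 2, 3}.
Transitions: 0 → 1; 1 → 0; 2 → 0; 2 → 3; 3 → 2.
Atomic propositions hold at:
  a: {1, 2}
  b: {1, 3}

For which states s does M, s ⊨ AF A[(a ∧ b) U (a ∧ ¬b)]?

{2, 3}

Sat(a ∧ b) = {1}
Sat(¬b) = {0, 2}
Sat(a ∧ ¬b) = {2}
A[(a ∧ b) U (a ∧ ¬b)]: least fixpoint, start Z0 = Sat((a ∧ ¬b)) = {2}, add states in Sat(a ∧ b) with every successor in Z. Already a fixed point.
Sat(A[(a ∧ b) U (a ∧ ¬b)]) = {2}
AF A[(a ∧ b) U (a ∧ ¬b)]: least fixpoint, start Z0 = {2}, add states with every successor in Z. Z1 = {2, 3}; fixed.
Sat(AF A[(a ∧ b) U (a ∧ ¬b)]) = {2, 3}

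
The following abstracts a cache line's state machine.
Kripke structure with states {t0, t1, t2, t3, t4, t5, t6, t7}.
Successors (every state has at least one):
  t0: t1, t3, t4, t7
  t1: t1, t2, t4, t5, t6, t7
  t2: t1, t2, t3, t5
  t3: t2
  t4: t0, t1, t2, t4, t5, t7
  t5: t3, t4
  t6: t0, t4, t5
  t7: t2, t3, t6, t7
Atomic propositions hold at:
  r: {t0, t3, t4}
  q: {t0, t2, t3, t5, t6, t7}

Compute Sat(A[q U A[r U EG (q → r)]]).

{t0, t1, t4}

Sat(q → r) = {t0, t1, t3, t4}
EG (q → r): greatest fixpoint, start Z0 = {t0, t1, t3, t4}, keep only states in Sat with some successor in Z. Z1 = {t0, t1, t4}; fixed.
Sat(EG (q → r)) = {t0, t1, t4}
A[r U EG (q → r)]: least fixpoint, start Z0 = Sat(EG (q → r)) = {t0, t1, t4}, add states in Sat(r) with every successor in Z. Already a fixed point.
Sat(A[r U EG (q → r)]) = {t0, t1, t4}
A[q U A[r U EG (q → r)]]: least fixpoint, start Z0 = Sat(A[r U EG (q → r)]) = {t0, t1, t4}, add states in Sat(q) with every successor in Z. Already a fixed point.
Sat(A[q U A[r U EG (q → r)]]) = {t0, t1, t4}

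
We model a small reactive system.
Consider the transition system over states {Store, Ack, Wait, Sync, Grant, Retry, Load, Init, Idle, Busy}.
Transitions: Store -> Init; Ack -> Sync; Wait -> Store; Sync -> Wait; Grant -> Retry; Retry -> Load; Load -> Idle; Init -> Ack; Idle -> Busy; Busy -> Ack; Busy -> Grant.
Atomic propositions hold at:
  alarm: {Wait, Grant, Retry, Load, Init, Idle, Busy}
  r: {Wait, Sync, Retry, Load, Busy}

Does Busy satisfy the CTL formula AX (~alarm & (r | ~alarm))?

No

Sat(~alarm) = {Store, Ack, Sync}
Sat(r | ~alarm) = {Store, Ack, Wait, Sync, Retry, Load, Busy}
Sat(~alarm & (r | ~alarm)) = {Store, Ack, Sync}
Sat(AX (~alarm & (r | ~alarm))) = {s : every successor in {Store, Ack, Sync}} = {Ack, Wait, Init}
Busy ∉ Sat(AX (~alarm & (r | ~alarm))) = {Ack, Wait, Init}, so the formula does not hold at Busy.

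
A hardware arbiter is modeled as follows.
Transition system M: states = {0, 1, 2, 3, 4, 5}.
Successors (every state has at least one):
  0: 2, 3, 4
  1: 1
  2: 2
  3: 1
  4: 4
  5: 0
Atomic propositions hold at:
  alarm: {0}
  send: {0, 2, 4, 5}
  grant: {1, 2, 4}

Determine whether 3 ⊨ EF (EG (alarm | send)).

Sat(alarm | send) = {0, 2, 4, 5}
EG (alarm | send): greatest fixpoint, start Z0 = {0, 2, 4, 5}, keep only states in Sat with some successor in Z. Already a fixed point.
Sat(EG (alarm | send)) = {0, 2, 4, 5}
EF (EG (alarm | send)): least fixpoint, start Z0 = {0, 2, 4, 5}, add states with some successor in Z. Already a fixed point.
Sat(EF (EG (alarm | send))) = {0, 2, 4, 5}
3 ∉ Sat(EF (EG (alarm | send))) = {0, 2, 4, 5}, so the formula does not hold at 3.

No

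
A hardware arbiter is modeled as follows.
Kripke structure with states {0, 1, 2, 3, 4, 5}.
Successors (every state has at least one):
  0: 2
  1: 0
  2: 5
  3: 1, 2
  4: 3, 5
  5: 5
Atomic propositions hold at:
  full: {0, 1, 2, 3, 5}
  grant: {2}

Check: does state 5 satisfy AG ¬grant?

Yes

Sat(¬grant) = {0, 1, 3, 4, 5}
AG ¬grant: greatest fixpoint, start Z0 = {0, 1, 3, 4, 5}, keep only states in Sat with every successor in Z. Z1 = {1, 4, 5}; Z2 = {5}; fixed.
Sat(AG ¬grant) = {5}
5 ∈ Sat(AG ¬grant) = {5}, so the formula holds at 5.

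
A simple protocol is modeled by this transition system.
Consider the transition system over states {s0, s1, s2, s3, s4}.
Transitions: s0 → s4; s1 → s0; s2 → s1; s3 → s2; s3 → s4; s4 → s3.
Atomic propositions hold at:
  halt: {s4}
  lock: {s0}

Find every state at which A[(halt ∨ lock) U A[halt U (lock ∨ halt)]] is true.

{s0, s4}

Sat(halt ∨ lock) = {s0, s4}
Sat(lock ∨ halt) = {s0, s4}
A[halt U (lock ∨ halt)]: least fixpoint, start Z0 = Sat((lock ∨ halt)) = {s0, s4}, add states in Sat(halt) with every successor in Z. Already a fixed point.
Sat(A[halt U (lock ∨ halt)]) = {s0, s4}
A[(halt ∨ lock) U A[halt U (lock ∨ halt)]]: least fixpoint, start Z0 = Sat(A[halt U (lock ∨ halt)]) = {s0, s4}, add states in Sat(halt ∨ lock) with every successor in Z. Already a fixed point.
Sat(A[(halt ∨ lock) U A[halt U (lock ∨ halt)]]) = {s0, s4}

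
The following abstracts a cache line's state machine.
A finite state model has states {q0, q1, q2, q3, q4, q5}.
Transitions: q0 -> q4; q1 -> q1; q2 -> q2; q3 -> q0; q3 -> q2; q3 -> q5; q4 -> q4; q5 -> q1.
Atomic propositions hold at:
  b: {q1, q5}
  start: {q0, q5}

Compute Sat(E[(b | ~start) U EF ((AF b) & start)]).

Sat(~start) = {q1, q2, q3, q4}
Sat(b | ~start) = {q1, q2, q3, q4, q5}
AF b: least fixpoint, start Z0 = {q1, q5}, add states with every successor in Z. Already a fixed point.
Sat(AF b) = {q1, q5}
Sat((AF b) & start) = {q5}
EF ((AF b) & start): least fixpoint, start Z0 = {q5}, add states with some successor in Z. Z1 = {q3, q5}; fixed.
Sat(EF ((AF b) & start)) = {q3, q5}
E[(b | ~start) U EF ((AF b) & start)]: least fixpoint, start Z0 = Sat(EF ((AF b) & start)) = {q3, q5}, add states in Sat(b | ~start) with some successor in Z. Already a fixed point.
Sat(E[(b | ~start) U EF ((AF b) & start)]) = {q3, q5}

{q3, q5}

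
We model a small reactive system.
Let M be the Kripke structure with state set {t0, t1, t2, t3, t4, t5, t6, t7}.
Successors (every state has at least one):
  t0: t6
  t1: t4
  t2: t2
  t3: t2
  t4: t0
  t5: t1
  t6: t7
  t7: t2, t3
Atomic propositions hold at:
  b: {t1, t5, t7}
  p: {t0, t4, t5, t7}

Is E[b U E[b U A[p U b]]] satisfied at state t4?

No

A[p U b]: least fixpoint, start Z0 = Sat(b) = {t1, t5, t7}, add states in Sat(p) with every successor in Z. Already a fixed point.
Sat(A[p U b]) = {t1, t5, t7}
E[b U A[p U b]]: least fixpoint, start Z0 = Sat(A[p U b]) = {t1, t5, t7}, add states in Sat(b) with some successor in Z. Already a fixed point.
Sat(E[b U A[p U b]]) = {t1, t5, t7}
E[b U E[b U A[p U b]]]: least fixpoint, start Z0 = Sat(E[b U A[p U b]]) = {t1, t5, t7}, add states in Sat(b) with some successor in Z. Already a fixed point.
Sat(E[b U E[b U A[p U b]]]) = {t1, t5, t7}
t4 ∉ Sat(E[b U E[b U A[p U b]]]) = {t1, t5, t7}, so the formula does not hold at t4.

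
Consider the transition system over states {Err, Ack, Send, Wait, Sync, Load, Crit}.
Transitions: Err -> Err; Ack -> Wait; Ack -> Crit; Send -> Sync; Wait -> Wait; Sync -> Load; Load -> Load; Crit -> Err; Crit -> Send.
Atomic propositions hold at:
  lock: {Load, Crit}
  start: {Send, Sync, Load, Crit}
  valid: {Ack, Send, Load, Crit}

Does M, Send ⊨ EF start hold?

EF start: least fixpoint, start Z0 = {Send, Sync, Load, Crit}, add states with some successor in Z. Z1 = {Ack, Send, Sync, Load, Crit}; fixed.
Sat(EF start) = {Ack, Send, Sync, Load, Crit}
Send ∈ Sat(EF start) = {Ack, Send, Sync, Load, Crit}, so the formula holds at Send.

Yes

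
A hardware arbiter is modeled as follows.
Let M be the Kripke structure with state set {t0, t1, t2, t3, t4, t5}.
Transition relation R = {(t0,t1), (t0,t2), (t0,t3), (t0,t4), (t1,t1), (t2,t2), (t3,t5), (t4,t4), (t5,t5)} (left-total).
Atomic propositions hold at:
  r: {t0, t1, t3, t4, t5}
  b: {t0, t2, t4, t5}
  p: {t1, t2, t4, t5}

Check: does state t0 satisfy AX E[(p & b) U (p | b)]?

Sat(p & b) = {t2, t4, t5}
Sat(p | b) = {t0, t1, t2, t4, t5}
E[(p & b) U (p | b)]: least fixpoint, start Z0 = Sat((p | b)) = {t0, t1, t2, t4, t5}, add states in Sat(p & b) with some successor in Z. Already a fixed point.
Sat(E[(p & b) U (p | b)]) = {t0, t1, t2, t4, t5}
Sat(AX E[(p & b) U (p | b)]) = {s : every successor in {t0, t1, t2, t4, t5}} = {t1, t2, t3, t4, t5}
t0 ∉ Sat(AX E[(p & b) U (p | b)]) = {t1, t2, t3, t4, t5}, so the formula does not hold at t0.

No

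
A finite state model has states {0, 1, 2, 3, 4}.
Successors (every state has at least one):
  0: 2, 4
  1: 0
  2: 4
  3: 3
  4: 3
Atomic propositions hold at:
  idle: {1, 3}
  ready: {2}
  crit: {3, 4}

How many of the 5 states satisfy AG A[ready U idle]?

1

A[ready U idle]: least fixpoint, start Z0 = Sat(idle) = {1, 3}, add states in Sat(ready) with every successor in Z. Already a fixed point.
Sat(A[ready U idle]) = {1, 3}
AG A[ready U idle]: greatest fixpoint, start Z0 = {1, 3}, keep only states in Sat with every successor in Z. Z1 = {3}; fixed.
Sat(AG A[ready U idle]) = {3}
|Sat(AG A[ready U idle])| = |{3}| = 1.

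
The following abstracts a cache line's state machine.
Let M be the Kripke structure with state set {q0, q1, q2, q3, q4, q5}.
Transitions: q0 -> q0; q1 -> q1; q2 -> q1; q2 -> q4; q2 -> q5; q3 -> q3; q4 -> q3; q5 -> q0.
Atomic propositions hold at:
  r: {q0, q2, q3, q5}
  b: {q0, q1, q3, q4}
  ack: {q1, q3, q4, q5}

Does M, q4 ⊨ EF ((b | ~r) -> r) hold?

Yes

Sat(~r) = {q1, q4}
Sat(b | ~r) = {q0, q1, q3, q4}
Sat((b | ~r) -> r) = {q0, q2, q3, q5}
EF ((b | ~r) -> r): least fixpoint, start Z0 = {q0, q2, q3, q5}, add states with some successor in Z. Z1 = {q0, q2, q3, q4, q5}; fixed.
Sat(EF ((b | ~r) -> r)) = {q0, q2, q3, q4, q5}
q4 ∈ Sat(EF ((b | ~r) -> r)) = {q0, q2, q3, q4, q5}, so the formula holds at q4.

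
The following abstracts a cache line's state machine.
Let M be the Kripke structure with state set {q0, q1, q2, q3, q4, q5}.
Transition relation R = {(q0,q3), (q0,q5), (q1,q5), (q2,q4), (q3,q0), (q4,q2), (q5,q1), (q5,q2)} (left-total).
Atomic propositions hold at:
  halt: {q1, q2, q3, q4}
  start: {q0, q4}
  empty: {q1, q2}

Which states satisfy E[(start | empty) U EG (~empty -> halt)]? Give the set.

Sat(start | empty) = {q0, q1, q2, q4}
Sat(~empty) = {q0, q3, q4, q5}
Sat(~empty -> halt) = {q1, q2, q3, q4}
EG (~empty -> halt): greatest fixpoint, start Z0 = {q1, q2, q3, q4}, keep only states in Sat with some successor in Z. Z1 = {q2, q4}; fixed.
Sat(EG (~empty -> halt)) = {q2, q4}
E[(start | empty) U EG (~empty -> halt)]: least fixpoint, start Z0 = Sat(EG (~empty -> halt)) = {q2, q4}, add states in Sat(start | empty) with some successor in Z. Already a fixed point.
Sat(E[(start | empty) U EG (~empty -> halt)]) = {q2, q4}

{q2, q4}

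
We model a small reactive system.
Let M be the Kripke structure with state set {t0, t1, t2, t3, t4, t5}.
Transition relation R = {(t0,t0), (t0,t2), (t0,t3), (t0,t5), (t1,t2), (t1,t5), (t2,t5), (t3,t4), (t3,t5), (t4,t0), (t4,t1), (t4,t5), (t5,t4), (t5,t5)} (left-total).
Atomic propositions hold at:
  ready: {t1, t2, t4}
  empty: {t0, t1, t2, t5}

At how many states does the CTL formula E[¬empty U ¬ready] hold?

Sat(¬empty) = {t3, t4}
Sat(¬ready) = {t0, t3, t5}
E[¬empty U ¬ready]: least fixpoint, start Z0 = Sat(¬ready) = {t0, t3, t5}, add states in Sat(¬empty) with some successor in Z. Z1 = {t0, t3, t4, t5}; fixed.
Sat(E[¬empty U ¬ready]) = {t0, t3, t4, t5}
|Sat(E[¬empty U ¬ready])| = |{t0, t3, t4, t5}| = 4.

4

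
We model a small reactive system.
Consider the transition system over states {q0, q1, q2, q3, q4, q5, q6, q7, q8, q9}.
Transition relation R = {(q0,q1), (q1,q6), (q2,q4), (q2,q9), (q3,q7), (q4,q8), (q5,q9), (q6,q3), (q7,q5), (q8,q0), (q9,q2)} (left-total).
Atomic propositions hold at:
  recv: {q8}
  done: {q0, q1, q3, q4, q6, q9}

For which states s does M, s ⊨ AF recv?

AF recv: least fixpoint, start Z0 = {q8}, add states with every successor in Z. Z1 = {q4, q8}; fixed.
Sat(AF recv) = {q4, q8}

{q4, q8}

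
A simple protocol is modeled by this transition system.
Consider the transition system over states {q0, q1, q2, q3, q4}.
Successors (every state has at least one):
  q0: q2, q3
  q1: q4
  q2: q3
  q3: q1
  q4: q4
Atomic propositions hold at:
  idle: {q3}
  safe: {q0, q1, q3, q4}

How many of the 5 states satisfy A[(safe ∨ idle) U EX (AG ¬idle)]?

3

Sat(safe ∨ idle) = {q0, q1, q3, q4}
Sat(¬idle) = {q0, q1, q2, q4}
AG ¬idle: greatest fixpoint, start Z0 = {q0, q1, q2, q4}, keep only states in Sat with every successor in Z. Z1 = {q1, q4}; fixed.
Sat(AG ¬idle) = {q1, q4}
Sat(EX (AG ¬idle)) = {s : some successor in {q1, q4}} = {q1, q3, q4}
A[(safe ∨ idle) U EX (AG ¬idle)]: least fixpoint, start Z0 = Sat(EX (AG ¬idle)) = {q1, q3, q4}, add states in Sat(safe ∨ idle) with every successor in Z. Already a fixed point.
Sat(A[(safe ∨ idle) U EX (AG ¬idle)]) = {q1, q3, q4}
|Sat(A[(safe ∨ idle) U EX (AG ¬idle)])| = |{q1, q3, q4}| = 3.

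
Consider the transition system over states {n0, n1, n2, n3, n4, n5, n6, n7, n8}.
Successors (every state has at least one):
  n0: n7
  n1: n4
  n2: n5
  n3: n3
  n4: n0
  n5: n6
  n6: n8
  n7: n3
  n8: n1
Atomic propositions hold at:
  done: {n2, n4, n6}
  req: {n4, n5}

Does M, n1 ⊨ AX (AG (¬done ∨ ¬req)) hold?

No

Sat(¬done) = {n0, n1, n3, n5, n7, n8}
Sat(¬req) = {n0, n1, n2, n3, n6, n7, n8}
Sat(¬done ∨ ¬req) = {n0, n1, n2, n3, n5, n6, n7, n8}
AG (¬done ∨ ¬req): greatest fixpoint, start Z0 = {n0, n1, n2, n3, n5, n6, n7, n8}, keep only states in Sat with every successor in Z. Z1 = {n0, n2, n3, n5, n6, n7, n8}; Z2 = {n0, n2, n3, n5, n6, n7}; Z3 = {n0, n2, n3, n5, n7}; Z4 = {n0, n2, n3, n7}; Z5 = {n0, n3, n7}; fixed.
Sat(AG (¬done ∨ ¬req)) = {n0, n3, n7}
Sat(AX (AG (¬done ∨ ¬req))) = {s : every successor in {n0, n3, n7}} = {n0, n3, n4, n7}
n1 ∉ Sat(AX (AG (¬done ∨ ¬req))) = {n0, n3, n4, n7}, so the formula does not hold at n1.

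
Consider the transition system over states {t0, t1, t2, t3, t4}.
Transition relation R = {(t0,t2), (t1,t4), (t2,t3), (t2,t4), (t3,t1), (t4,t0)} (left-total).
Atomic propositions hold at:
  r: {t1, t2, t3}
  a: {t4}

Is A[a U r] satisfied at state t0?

No

A[a U r]: least fixpoint, start Z0 = Sat(r) = {t1, t2, t3}, add states in Sat(a) with every successor in Z. Already a fixed point.
Sat(A[a U r]) = {t1, t2, t3}
t0 ∉ Sat(A[a U r]) = {t1, t2, t3}, so the formula does not hold at t0.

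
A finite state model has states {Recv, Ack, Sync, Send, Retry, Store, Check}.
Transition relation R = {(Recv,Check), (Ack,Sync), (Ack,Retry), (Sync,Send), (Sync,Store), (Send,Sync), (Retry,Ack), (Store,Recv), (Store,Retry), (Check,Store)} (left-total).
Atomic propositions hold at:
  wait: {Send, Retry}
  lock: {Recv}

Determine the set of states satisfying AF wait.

AF wait: least fixpoint, start Z0 = {Send, Retry}, add states with every successor in Z. Already a fixed point.
Sat(AF wait) = {Send, Retry}

{Send, Retry}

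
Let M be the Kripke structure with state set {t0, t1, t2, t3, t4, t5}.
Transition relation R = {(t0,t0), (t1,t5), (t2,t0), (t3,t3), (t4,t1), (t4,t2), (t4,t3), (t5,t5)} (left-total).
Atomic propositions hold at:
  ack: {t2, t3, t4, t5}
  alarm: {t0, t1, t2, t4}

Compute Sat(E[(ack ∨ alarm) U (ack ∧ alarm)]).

Sat(ack ∨ alarm) = {t0, t1, t2, t3, t4, t5}
Sat(ack ∧ alarm) = {t2, t4}
E[(ack ∨ alarm) U (ack ∧ alarm)]: least fixpoint, start Z0 = Sat((ack ∧ alarm)) = {t2, t4}, add states in Sat(ack ∨ alarm) with some successor in Z. Already a fixed point.
Sat(E[(ack ∨ alarm) U (ack ∧ alarm)]) = {t2, t4}

{t2, t4}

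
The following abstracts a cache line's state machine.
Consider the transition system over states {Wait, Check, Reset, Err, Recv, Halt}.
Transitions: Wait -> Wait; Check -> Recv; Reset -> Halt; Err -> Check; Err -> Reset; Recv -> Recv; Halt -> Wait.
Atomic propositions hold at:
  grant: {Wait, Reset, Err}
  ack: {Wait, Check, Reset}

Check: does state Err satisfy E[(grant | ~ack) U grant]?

Yes

Sat(~ack) = {Err, Recv, Halt}
Sat(grant | ~ack) = {Wait, Reset, Err, Recv, Halt}
E[(grant | ~ack) U grant]: least fixpoint, start Z0 = Sat(grant) = {Wait, Reset, Err}, add states in Sat(grant | ~ack) with some successor in Z. Z1 = {Wait, Reset, Err, Halt}; fixed.
Sat(E[(grant | ~ack) U grant]) = {Wait, Reset, Err, Halt}
Err ∈ Sat(E[(grant | ~ack) U grant]) = {Wait, Reset, Err, Halt}, so the formula holds at Err.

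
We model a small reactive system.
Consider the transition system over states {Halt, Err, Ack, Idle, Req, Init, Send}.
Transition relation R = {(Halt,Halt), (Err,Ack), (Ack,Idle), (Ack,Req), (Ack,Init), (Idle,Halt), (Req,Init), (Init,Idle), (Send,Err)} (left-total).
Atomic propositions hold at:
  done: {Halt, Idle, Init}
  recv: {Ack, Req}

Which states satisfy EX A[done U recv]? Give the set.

A[done U recv]: least fixpoint, start Z0 = Sat(recv) = {Ack, Req}, add states in Sat(done) with every successor in Z. Already a fixed point.
Sat(A[done U recv]) = {Ack, Req}
Sat(EX A[done U recv]) = {s : some successor in {Ack, Req}} = {Err, Ack}

{Err, Ack}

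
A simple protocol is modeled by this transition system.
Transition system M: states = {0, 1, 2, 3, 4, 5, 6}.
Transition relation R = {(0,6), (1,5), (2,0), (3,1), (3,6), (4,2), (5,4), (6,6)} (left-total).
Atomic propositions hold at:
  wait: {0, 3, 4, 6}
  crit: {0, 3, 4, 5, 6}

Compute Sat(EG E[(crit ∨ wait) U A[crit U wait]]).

Sat(crit ∨ wait) = {0, 3, 4, 5, 6}
A[crit U wait]: least fixpoint, start Z0 = Sat(wait) = {0, 3, 4, 6}, add states in Sat(crit) with every successor in Z. Z1 = {0, 3, 4, 5, 6}; fixed.
Sat(A[crit U wait]) = {0, 3, 4, 5, 6}
E[(crit ∨ wait) U A[crit U wait]]: least fixpoint, start Z0 = Sat(A[crit U wait]) = {0, 3, 4, 5, 6}, add states in Sat(crit ∨ wait) with some successor in Z. Already a fixed point.
Sat(E[(crit ∨ wait) U A[crit U wait]]) = {0, 3, 4, 5, 6}
EG E[(crit ∨ wait) U A[crit U wait]]: greatest fixpoint, start Z0 = {0, 3, 4, 5, 6}, keep only states in Sat with some successor in Z. Z1 = {0, 3, 5, 6}; Z2 = {0, 3, 6}; fixed.
Sat(EG E[(crit ∨ wait) U A[crit U wait]]) = {0, 3, 6}

{0, 3, 6}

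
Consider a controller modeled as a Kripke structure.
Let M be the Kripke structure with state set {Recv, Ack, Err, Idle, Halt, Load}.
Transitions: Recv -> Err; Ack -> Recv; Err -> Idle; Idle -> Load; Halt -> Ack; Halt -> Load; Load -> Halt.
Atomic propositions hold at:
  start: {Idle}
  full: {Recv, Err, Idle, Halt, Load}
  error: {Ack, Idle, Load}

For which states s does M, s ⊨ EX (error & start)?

{Err}

Sat(error & start) = {Idle}
Sat(EX (error & start)) = {s : some successor in {Idle}} = {Err}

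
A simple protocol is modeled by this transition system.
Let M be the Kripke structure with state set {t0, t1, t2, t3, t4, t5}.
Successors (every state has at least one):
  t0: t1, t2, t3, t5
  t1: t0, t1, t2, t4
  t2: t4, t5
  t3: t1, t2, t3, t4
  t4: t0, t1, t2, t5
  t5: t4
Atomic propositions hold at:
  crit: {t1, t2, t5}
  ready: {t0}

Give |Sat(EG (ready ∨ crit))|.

Sat(ready ∨ crit) = {t0, t1, t2, t5}
EG (ready ∨ crit): greatest fixpoint, start Z0 = {t0, t1, t2, t5}, keep only states in Sat with some successor in Z. Z1 = {t0, t1, t2}; Z2 = {t0, t1}; fixed.
Sat(EG (ready ∨ crit)) = {t0, t1}
|Sat(EG (ready ∨ crit))| = |{t0, t1}| = 2.

2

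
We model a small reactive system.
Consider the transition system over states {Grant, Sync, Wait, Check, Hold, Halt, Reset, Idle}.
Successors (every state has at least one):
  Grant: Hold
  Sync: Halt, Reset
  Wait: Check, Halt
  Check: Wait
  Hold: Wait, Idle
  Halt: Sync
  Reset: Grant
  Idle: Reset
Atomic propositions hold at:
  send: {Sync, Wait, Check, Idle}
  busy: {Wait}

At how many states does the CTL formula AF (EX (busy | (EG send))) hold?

6

EG send: greatest fixpoint, start Z0 = {Sync, Wait, Check, Idle}, keep only states in Sat with some successor in Z. Z1 = {Wait, Check}; fixed.
Sat(EG send) = {Wait, Check}
Sat(busy | (EG send)) = {Wait, Check}
Sat(EX (busy | (EG send))) = {s : some successor in {Wait, Check}} = {Wait, Check, Hold}
AF (EX (busy | (EG send))): least fixpoint, start Z0 = {Wait, Check, Hold}, add states with every successor in Z. Z1 = {Grant, Wait, Check, Hold}; Z2 = {Grant, Wait, Check, Hold, Reset}; Z3 = {Grant, Wait, Check, Hold, Reset, Idle}; fixed.
Sat(AF (EX (busy | (EG send)))) = {Grant, Wait, Check, Hold, Reset, Idle}
|Sat(AF (EX (busy | (EG send))))| = |{Grant, Wait, Check, Hold, Reset, Idle}| = 6.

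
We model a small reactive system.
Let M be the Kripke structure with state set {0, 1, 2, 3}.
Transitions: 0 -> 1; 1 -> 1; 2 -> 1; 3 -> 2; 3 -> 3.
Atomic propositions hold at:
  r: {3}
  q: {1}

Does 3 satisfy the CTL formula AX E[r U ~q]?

Sat(~q) = {0, 2, 3}
E[r U ~q]: least fixpoint, start Z0 = Sat(~q) = {0, 2, 3}, add states in Sat(r) with some successor in Z. Already a fixed point.
Sat(E[r U ~q]) = {0, 2, 3}
Sat(AX E[r U ~q]) = {s : every successor in {0, 2, 3}} = {3}
3 ∈ Sat(AX E[r U ~q]) = {3}, so the formula holds at 3.

Yes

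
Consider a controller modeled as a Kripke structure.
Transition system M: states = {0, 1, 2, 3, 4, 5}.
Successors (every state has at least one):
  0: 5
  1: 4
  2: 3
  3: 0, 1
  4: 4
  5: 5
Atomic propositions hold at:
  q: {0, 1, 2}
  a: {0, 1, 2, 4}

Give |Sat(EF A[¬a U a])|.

Sat(¬a) = {3, 5}
A[¬a U a]: least fixpoint, start Z0 = Sat(a) = {0, 1, 2, 4}, add states in Sat(¬a) with every successor in Z. Z1 = {0, 1, 2, 3, 4}; fixed.
Sat(A[¬a U a]) = {0, 1, 2, 3, 4}
EF A[¬a U a]: least fixpoint, start Z0 = {0, 1, 2, 3, 4}, add states with some successor in Z. Already a fixed point.
Sat(EF A[¬a U a]) = {0, 1, 2, 3, 4}
|Sat(EF A[¬a U a])| = |{0, 1, 2, 3, 4}| = 5.

5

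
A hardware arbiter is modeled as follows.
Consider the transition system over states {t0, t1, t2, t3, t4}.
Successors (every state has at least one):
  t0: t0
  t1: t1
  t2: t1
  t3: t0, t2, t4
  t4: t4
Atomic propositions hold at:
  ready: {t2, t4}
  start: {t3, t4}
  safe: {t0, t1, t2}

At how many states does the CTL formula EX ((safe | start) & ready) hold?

2

Sat(safe | start) = {t0, t1, t2, t3, t4}
Sat((safe | start) & ready) = {t2, t4}
Sat(EX ((safe | start) & ready)) = {s : some successor in {t2, t4}} = {t3, t4}
|Sat(EX ((safe | start) & ready))| = |{t3, t4}| = 2.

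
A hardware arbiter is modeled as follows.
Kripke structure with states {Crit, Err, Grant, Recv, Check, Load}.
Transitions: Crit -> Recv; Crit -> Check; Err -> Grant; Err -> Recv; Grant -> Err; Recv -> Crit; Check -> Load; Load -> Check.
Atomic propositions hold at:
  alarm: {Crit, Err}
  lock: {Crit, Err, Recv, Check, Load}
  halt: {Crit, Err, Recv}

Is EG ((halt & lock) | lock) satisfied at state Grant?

Sat(halt & lock) = {Crit, Err, Recv}
Sat((halt & lock) | lock) = {Crit, Err, Recv, Check, Load}
EG ((halt & lock) | lock): greatest fixpoint, start Z0 = {Crit, Err, Recv, Check, Load}, keep only states in Sat with some successor in Z. Already a fixed point.
Sat(EG ((halt & lock) | lock)) = {Crit, Err, Recv, Check, Load}
Grant ∉ Sat(EG ((halt & lock) | lock)) = {Crit, Err, Recv, Check, Load}, so the formula does not hold at Grant.

No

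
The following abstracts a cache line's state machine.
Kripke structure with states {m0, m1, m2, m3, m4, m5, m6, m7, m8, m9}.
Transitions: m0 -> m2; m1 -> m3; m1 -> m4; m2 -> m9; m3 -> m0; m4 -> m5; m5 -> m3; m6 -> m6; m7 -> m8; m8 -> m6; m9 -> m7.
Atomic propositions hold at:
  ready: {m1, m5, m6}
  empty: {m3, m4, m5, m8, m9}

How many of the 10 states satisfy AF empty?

AF empty: least fixpoint, start Z0 = {m3, m4, m5, m8, m9}, add states with every successor in Z. Z1 = {m1, m2, m3, m4, m5, m7, m8, m9}; Z2 = {m0, m1, m2, m3, m4, m5, m7, m8, m9}; fixed.
Sat(AF empty) = {m0, m1, m2, m3, m4, m5, m7, m8, m9}
|Sat(AF empty)| = |{m0, m1, m2, m3, m4, m5, m7, m8, m9}| = 9.

9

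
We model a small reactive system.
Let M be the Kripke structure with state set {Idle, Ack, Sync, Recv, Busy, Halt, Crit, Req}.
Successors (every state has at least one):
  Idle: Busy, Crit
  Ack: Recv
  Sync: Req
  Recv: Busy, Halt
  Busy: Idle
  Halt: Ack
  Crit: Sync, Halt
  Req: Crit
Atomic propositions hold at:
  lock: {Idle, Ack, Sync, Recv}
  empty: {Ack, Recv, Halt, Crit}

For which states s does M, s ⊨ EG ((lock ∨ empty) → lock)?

Sat(lock ∨ empty) = {Idle, Ack, Sync, Recv, Halt, Crit}
Sat((lock ∨ empty) → lock) = {Idle, Ack, Sync, Recv, Busy, Req}
EG ((lock ∨ empty) → lock): greatest fixpoint, start Z0 = {Idle, Ack, Sync, Recv, Busy, Req}, keep only states in Sat with some successor in Z. Z1 = {Idle, Ack, Sync, Recv, Busy}; Z2 = {Idle, Ack, Recv, Busy}; fixed.
Sat(EG ((lock ∨ empty) → lock)) = {Idle, Ack, Recv, Busy}

{Idle, Ack, Recv, Busy}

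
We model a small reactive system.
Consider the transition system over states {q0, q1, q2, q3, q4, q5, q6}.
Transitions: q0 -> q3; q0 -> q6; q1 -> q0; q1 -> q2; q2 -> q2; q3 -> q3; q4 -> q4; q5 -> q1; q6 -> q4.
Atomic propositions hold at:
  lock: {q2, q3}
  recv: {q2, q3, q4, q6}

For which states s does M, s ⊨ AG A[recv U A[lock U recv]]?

A[lock U recv]: least fixpoint, start Z0 = Sat(recv) = {q2, q3, q4, q6}, add states in Sat(lock) with every successor in Z. Already a fixed point.
Sat(A[lock U recv]) = {q2, q3, q4, q6}
A[recv U A[lock U recv]]: least fixpoint, start Z0 = Sat(A[lock U recv]) = {q2, q3, q4, q6}, add states in Sat(recv) with every successor in Z. Already a fixed point.
Sat(A[recv U A[lock U recv]]) = {q2, q3, q4, q6}
AG A[recv U A[lock U recv]]: greatest fixpoint, start Z0 = {q2, q3, q4, q6}, keep only states in Sat with every successor in Z. Already a fixed point.
Sat(AG A[recv U A[lock U recv]]) = {q2, q3, q4, q6}

{q2, q3, q4, q6}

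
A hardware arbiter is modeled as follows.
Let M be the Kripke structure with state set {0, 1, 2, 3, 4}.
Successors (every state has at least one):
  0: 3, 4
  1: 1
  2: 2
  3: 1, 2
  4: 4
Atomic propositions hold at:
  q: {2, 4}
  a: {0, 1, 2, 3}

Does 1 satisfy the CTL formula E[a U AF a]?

AF a: least fixpoint, start Z0 = {0, 1, 2, 3}, add states with every successor in Z. Already a fixed point.
Sat(AF a) = {0, 1, 2, 3}
E[a U AF a]: least fixpoint, start Z0 = Sat(AF a) = {0, 1, 2, 3}, add states in Sat(a) with some successor in Z. Already a fixed point.
Sat(E[a U AF a]) = {0, 1, 2, 3}
1 ∈ Sat(E[a U AF a]) = {0, 1, 2, 3}, so the formula holds at 1.

Yes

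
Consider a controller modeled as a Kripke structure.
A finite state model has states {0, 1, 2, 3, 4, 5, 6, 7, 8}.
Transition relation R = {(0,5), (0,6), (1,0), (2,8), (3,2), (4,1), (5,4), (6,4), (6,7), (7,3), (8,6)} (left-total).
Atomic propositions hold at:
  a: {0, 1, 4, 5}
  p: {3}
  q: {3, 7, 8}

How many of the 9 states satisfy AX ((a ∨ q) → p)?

3

Sat(a ∨ q) = {0, 1, 3, 4, 5, 7, 8}
Sat((a ∨ q) → p) = {2, 3, 6}
Sat(AX ((a ∨ q) → p)) = {s : every successor in {2, 3, 6}} = {3, 7, 8}
|Sat(AX ((a ∨ q) → p))| = |{3, 7, 8}| = 3.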